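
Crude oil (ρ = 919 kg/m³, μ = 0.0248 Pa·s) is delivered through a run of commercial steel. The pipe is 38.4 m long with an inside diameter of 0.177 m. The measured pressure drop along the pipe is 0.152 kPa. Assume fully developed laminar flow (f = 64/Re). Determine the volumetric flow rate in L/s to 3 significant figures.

Q ≈ 3.84 L/s

For laminar flow, f = 64/Re with Re = ρVD/μ, so Darcy-Weisbach reduces to ΔP = 32μLV/D². Solving for V: V = ΔP·D²/(32μL) = 152·(0.177)²/(32·0.0248·38.4) = 0.1563 m/s.
Check: Re = ρVD/μ = 919·0.1563·0.177/0.0248 = 1025 < 2300, so the laminar assumption holds.
Q = V·A = 0.1563·(π/4·0.177²) = 0.003845 m³/s = 3.84 L/s.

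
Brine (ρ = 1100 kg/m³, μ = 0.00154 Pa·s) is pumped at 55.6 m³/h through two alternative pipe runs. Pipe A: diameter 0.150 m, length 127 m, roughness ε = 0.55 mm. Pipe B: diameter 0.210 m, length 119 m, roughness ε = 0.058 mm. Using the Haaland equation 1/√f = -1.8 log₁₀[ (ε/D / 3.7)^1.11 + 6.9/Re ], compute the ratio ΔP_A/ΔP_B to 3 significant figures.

Pipe A: V = Q/A = 0.01544/0.01767 = 0.874 m/s; Re = 9.364e+04; ε/D = 0.00367; Haaland → f = 0.02886; ΔP_A = f(L/D)(ρV²/2) = 1.027e+04 Pa.
Pipe B: V = Q/A = 0.01544/0.03464 = 0.4459 m/s; Re = 6.689e+04; ε/D = 0.000276; Haaland → f = 0.02042; ΔP_B = f(L/D)(ρV²/2) = 1265 Pa.
ΔP_A/ΔP_B = 1.027e+04/1265 = 8.11.

ΔP_A/ΔP_B ≈ 8.11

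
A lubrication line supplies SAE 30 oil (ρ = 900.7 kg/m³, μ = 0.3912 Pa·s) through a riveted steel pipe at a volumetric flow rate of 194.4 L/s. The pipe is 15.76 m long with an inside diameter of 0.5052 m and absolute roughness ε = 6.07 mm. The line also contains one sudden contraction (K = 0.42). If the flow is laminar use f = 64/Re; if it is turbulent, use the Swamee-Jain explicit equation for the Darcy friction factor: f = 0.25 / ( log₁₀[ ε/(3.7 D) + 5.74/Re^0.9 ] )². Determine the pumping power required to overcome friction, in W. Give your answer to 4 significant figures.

Q = 194.4 L/s = 194.4/1000 = 0.1944 m³/s.
Cross-sectional area A = πD²/4 = π(0.5052)²/4 = 0.2005 m²; mean velocity V = Q/A = 0.1944/0.2005 = 0.9698 m/s.
Reynolds number Re = ρVD/μ = 900.7 · 0.9698 · 0.5052 / 0.391 = 1128.
Re < 2300 → laminar flow, so f = 64/Re = 64/1128 = 0.05674 (the turbulent correlation is not needed).
Total minor-loss coefficient ΣK = 1·0.42 = 0.42.
ΔP = [f·L/D + ΣK]·(ρV²/2) = [0.05674·15.76/0.5052 + 0.42]·(900.7·0.9698²/2) = [1.77 + 0.42]·423.6 = 927.5 Pa.
Pumping power P = QΔP = 0.1944·927.5 = 180.31 W = 180.3 W.

P ≈ 180.3 W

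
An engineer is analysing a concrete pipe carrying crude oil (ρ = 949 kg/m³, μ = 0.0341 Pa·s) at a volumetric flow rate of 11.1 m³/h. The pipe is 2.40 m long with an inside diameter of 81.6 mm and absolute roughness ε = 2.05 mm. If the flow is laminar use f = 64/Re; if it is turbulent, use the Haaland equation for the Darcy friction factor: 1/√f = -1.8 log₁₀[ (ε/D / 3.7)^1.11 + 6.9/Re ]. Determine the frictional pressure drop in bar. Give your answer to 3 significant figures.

Q = 11.1 m³/h = 11.1/3600 = 0.003083 m³/s.
Cross-sectional area A = πD²/4 = π(0.0816)²/4 = 0.00523 m²; mean velocity V = Q/A = 0.003083/0.00523 = 0.5896 m/s.
Reynolds number Re = ρVD/μ = 949 · 0.5896 · 0.0816 / 0.0341 = 1339.
Re < 2300 → laminar flow, so f = 64/Re = 64/1339 = 0.0478 (the turbulent correlation is not needed).
Darcy-Weisbach: ΔP = f(L/D)(ρV²/2) = 0.0478·(2.4/0.0816)·(949·0.5896²/2) = 0.0478·29.41·164.9 = 231.9 Pa.
ΔP = 231.9 Pa = 0.00232 bar.

ΔP ≈ 0.00232 bar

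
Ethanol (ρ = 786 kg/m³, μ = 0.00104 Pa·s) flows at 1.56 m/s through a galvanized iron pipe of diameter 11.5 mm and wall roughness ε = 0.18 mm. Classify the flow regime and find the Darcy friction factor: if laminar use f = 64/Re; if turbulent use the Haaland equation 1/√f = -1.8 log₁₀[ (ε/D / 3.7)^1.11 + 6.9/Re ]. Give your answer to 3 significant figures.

f ≈ 0.0475

Re = ρVD/μ = 786·1.56·0.0115/0.00104 = 1.356e+04.
Re > 4000 → turbulent. ε/D = 0.00018/0.0115 = 0.0157; Haaland: 1/√f = -1.8 log₁₀[0.00232 + 0.000509] = 4.587, so f = 0.04752.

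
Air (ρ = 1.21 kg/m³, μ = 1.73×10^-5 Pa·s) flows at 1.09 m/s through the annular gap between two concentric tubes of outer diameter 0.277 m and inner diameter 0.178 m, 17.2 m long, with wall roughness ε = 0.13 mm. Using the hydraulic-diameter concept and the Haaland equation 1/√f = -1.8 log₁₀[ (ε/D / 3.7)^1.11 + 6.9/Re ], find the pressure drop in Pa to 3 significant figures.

Hydraulic diameter D_h = 4A/P = D_o - D_i = 0.277 - 0.178 = 0.099 m.
Re = ρVD_h/μ = 1.21·1.09·0.099/1.73e-05 = 7547.
ε/D_h = 0.00013/0.099 = 0.00131; Haaland gives 1/√f = -1.8 log₁₀[0.000148+0.000914] = 5.353, so f = 0.0349.
ΔP = f(L/D_h)(ρV²/2) = 0.0349·17.2/0.099·0.7188 = 4.359 Pa.

ΔP ≈ 4.36 Pa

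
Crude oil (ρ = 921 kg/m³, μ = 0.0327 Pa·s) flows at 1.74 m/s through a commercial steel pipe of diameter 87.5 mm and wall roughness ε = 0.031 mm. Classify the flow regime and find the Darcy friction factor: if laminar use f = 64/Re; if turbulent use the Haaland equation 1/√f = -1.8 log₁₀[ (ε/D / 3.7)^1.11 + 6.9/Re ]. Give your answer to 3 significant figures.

f ≈ 0.0398

Re = ρVD/μ = 921·1.74·0.0875/0.0327 = 4288.
Re > 4000 → turbulent. ε/D = 3.1e-05/0.0875 = 0.000354; Haaland: 1/√f = -1.8 log₁₀[3.46e-05 + 0.00161] = 5.012, so f = 0.03982.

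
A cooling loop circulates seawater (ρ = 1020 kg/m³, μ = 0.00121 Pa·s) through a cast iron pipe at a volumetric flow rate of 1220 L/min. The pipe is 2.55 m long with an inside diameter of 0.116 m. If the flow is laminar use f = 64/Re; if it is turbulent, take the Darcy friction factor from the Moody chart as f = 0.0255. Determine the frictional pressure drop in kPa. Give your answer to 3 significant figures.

Q = 1220 L/min = 1220/60000 = 0.02033 m³/s.
Cross-sectional area A = πD²/4 = π(0.116)²/4 = 0.01057 m²; mean velocity V = Q/A = 0.02033/0.01057 = 1.924 m/s.
Reynolds number Re = ρVD/μ = 1020 · 1.924 · 0.116 / 0.00121 = 1.881e+05.
Re > 4000 → turbulent; use the Moody-chart value f = 0.0255.
Darcy-Weisbach: ΔP = f(L/D)(ρV²/2) = 0.0255·(2.55/0.116)·(1020·1.924²/2) = 0.0255·21.98·1888 = 1058 Pa.
ΔP = 1058 Pa = 1.06 kPa.

ΔP ≈ 1.06 kPa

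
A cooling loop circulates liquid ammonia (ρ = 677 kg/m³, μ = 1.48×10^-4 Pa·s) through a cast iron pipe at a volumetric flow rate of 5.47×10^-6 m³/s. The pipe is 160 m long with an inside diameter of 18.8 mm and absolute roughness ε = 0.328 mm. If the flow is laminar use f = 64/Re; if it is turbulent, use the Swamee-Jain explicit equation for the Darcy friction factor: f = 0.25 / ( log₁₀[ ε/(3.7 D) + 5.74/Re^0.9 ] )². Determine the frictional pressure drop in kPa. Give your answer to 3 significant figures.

Cross-sectional area A = πD²/4 = π(0.0188)²/4 = 0.0002776 m²; mean velocity V = Q/A = 5.47e-06/0.0002776 = 0.01971 m/s.
Reynolds number Re = ρVD/μ = 677 · 0.01971 · 0.0188 / 0.000148 = 1695.
Re < 2300 → laminar flow, so f = 64/Re = 64/1695 = 0.03777 (the turbulent correlation is not needed).
Darcy-Weisbach: ΔP = f(L/D)(ρV²/2) = 0.03777·(160/0.0188)·(677·0.01971²/2) = 0.03777·8511·0.1314 = 42.25 Pa.
ΔP = 42.25 Pa = 0.0422 kPa.

ΔP ≈ 0.0422 kPa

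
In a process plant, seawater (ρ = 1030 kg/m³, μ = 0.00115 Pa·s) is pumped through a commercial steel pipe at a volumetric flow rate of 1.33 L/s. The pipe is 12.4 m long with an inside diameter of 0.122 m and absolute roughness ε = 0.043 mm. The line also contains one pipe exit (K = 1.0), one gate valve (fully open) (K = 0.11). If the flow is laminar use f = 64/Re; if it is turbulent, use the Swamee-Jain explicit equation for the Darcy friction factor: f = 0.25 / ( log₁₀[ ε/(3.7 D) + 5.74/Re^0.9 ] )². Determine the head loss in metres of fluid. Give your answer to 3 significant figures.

Q = 1.33 L/s = 1.33/1000 = 0.00133 m³/s.
Cross-sectional area A = πD²/4 = π(0.122)²/4 = 0.01169 m²; mean velocity V = Q/A = 0.00133/0.01169 = 0.1138 m/s.
Reynolds number Re = ρVD/μ = 1030 · 0.1138 · 0.122 / 0.00115 = 1.243e+04.
Re > 4000 → turbulent. Relative roughness ε/D = 4.3e-05/0.122 = 0.000352. Swamee-Jain: f = 0.25/(log₁₀[0.000352/3.7 + 5.74/1.243e+04^0.9])² = 0.25/(log₁₀[9.53e-05 + 0.00119])² = 0.25/(-2.893)² = 0.02988.
Total minor-loss coefficient ΣK = 1·1 + 1·0.11 = 1.11.
ΔP = [f·L/D + ΣK]·(ρV²/2) = [0.02988·12.4/0.122 + 1.11]·(1030·0.1138²/2) = [3.037 + 1.11]·6.666 = 27.64 Pa.
Head loss h_f = ΔP/(ρg) = 27.64/(1030·9.81) = 0.00274 m.

h_f ≈ 0.00274 m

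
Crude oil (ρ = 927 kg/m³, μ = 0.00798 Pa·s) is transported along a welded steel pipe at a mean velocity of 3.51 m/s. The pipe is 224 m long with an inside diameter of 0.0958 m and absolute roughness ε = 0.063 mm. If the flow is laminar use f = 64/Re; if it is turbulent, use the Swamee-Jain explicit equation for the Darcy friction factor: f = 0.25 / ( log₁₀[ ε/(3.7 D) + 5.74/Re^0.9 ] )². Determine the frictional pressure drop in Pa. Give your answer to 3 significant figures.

Reynolds number Re = ρVD/μ = 927 · 3.51 · 0.0958 / 0.00798 = 3.906e+04.
Re > 4000 → turbulent. Relative roughness ε/D = 6.3e-05/0.0958 = 0.000658. Swamee-Jain: f = 0.25/(log₁₀[0.000658/3.7 + 5.74/3.906e+04^0.9])² = 0.25/(log₁₀[0.000178 + 0.000423])² = 0.25/(-3.221)² = 0.02409.
Darcy-Weisbach: ΔP = f(L/D)(ρV²/2) = 0.02409·(224/0.0958)·(927·3.51²/2) = 0.02409·2338·5710 = 3.217e+05 Pa.

ΔP ≈ 322000 Pa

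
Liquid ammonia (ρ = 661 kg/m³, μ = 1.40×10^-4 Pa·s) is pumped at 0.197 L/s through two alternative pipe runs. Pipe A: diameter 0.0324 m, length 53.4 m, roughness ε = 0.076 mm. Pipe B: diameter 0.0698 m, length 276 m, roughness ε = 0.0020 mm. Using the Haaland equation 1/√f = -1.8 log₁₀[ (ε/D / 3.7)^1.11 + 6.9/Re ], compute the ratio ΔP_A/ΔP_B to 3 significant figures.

Pipe A: V = Q/A = 0.000197/0.0008245 = 0.2389 m/s; Re = 3.655e+04; ε/D = 0.00235; Haaland → f = 0.02788; ΔP_A = f(L/D)(ρV²/2) = 867.1 Pa.
Pipe B: V = Q/A = 0.000197/0.003826 = 0.05148 m/s; Re = 1.697e+04; ε/D = 2.87e-05; Haaland → f = 0.02688; ΔP_B = f(L/D)(ρV²/2) = 93.11 Pa.
ΔP_A/ΔP_B = 867.1/93.11 = 9.31.

ΔP_A/ΔP_B ≈ 9.31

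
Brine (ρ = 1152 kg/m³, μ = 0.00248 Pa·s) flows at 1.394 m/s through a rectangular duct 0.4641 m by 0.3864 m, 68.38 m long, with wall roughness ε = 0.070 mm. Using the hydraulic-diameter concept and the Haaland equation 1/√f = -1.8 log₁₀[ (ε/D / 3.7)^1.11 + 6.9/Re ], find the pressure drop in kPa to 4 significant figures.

ΔP ≈ 2.899 kPa

Hydraulic diameter D_h = 4A/P = 4·(0.4641·0.3864)/(2·(0.4641+0.3864)) = 0.7173/1.701 = 0.4217 m.
Re = ρVD_h/μ = 1152·1.394·0.4217/0.00248 = 2.731e+05.
ε/D_h = 7e-05/0.4217 = 0.000166; Haaland gives 1/√f = -1.8 log₁₀[1.49e-05+2.53e-05] = 7.913, so f = 0.01597.
ΔP = f(L/D_h)(ρV²/2) = 0.01597·68.38/0.4217·1119 = 2899 Pa.
ΔP = 2.899 kPa.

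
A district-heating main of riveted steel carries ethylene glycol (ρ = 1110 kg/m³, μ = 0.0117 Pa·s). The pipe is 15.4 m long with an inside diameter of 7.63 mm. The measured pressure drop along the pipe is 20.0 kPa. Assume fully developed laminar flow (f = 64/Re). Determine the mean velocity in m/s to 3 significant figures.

For laminar flow, f = 64/Re with Re = ρVD/μ, so Darcy-Weisbach reduces to ΔP = 32μLV/D². Solving for V: V = ΔP·D²/(32μL) = 2e+04·(0.00763)²/(32·0.0117·15.4) = 0.2019 m/s.
Check: Re = ρVD/μ = 1110·0.2019·0.00763/0.0117 = 146.2 < 2300, so the laminar assumption holds.

V ≈ 0.202 m/s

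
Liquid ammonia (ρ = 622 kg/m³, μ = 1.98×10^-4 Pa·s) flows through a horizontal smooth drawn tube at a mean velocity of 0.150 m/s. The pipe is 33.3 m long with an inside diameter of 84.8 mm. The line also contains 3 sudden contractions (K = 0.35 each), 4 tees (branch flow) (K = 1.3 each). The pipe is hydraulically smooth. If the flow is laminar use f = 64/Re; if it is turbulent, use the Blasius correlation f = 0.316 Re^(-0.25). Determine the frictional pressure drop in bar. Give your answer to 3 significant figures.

Reynolds number Re = ρVD/μ = 622 · 0.15 · 0.0848 / 0.000198 = 3.996e+04.
Re > 4000 → turbulent. Smooth-pipe (Blasius): f = 0.316 Re^(-0.25) = 0.316/(3.996e+04)^0.25 = 0.02235.
Total minor-loss coefficient ΣK = 3·0.35 + 4·1.3 = 6.25.
ΔP = [f·L/D + ΣK]·(ρV²/2) = [0.02235·33.3/0.0848 + 6.25]·(622·0.15²/2) = [8.777 + 6.25]·6.997 = 105.1 Pa.
ΔP = 105.1 Pa = 0.00105 bar.

ΔP ≈ 0.00105 bar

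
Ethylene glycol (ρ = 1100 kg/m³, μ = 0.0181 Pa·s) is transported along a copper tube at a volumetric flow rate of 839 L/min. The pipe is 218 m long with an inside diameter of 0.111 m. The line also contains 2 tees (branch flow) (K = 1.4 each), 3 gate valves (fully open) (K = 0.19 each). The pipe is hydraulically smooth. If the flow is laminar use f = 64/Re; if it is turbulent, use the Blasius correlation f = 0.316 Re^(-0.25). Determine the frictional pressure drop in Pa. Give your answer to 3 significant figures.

Q = 839 L/min = 839/60000 = 0.01398 m³/s.
Cross-sectional area A = πD²/4 = π(0.111)²/4 = 0.009677 m²; mean velocity V = Q/A = 0.01398/0.009677 = 1.445 m/s.
Reynolds number Re = ρVD/μ = 1100 · 1.445 · 0.111 / 0.0181 = 9748.
Re > 4000 → turbulent. Smooth-pipe (Blasius): f = 0.316 Re^(-0.25) = 0.316/(9748)^0.25 = 0.0318.
Total minor-loss coefficient ΣK = 2·1.4 + 3·0.19 = 3.37.
ΔP = [f·L/D + ΣK]·(ρV²/2) = [0.0318·218/0.111 + 3.37]·(1100·1.445²/2) = [62.46 + 3.37]·1148 = 7.56e+04 Pa.

ΔP ≈ 75600 Pa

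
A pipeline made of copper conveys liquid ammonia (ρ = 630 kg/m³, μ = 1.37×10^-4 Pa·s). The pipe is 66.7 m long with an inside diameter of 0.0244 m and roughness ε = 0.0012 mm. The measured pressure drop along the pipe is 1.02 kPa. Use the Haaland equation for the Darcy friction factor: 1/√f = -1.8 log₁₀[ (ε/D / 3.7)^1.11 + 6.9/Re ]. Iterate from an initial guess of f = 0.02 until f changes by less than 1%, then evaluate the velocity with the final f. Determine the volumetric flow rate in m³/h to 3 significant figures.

Rearranging Darcy-Weisbach: V = √(2·ΔP·D/(f·L·ρ)). With ε/D = 1.2e-06/0.0244 = 4.92e-05, iterate starting from f = 0.02:
  f = 0.02 → V = √(2·1020·0.0244/(0.02·66.7·630)) = 0.2434 m/s; Re = ρVD/μ = 2.731e+04; f → 0.02394
  f = 0.02394 → V = 0.2225 m/s; Re = 2.496e+04; f → 0.02446
  f = 0.02446 → V = 0.2201 m/s; Re = 2.469e+04; f → 0.02452
Converged (Δf/f < 1%). With the final f = 0.02452: V = √(2·1020·0.0244/(0.02452·66.7·630)) = 0.2198 m/s.
Q = V·A = 0.2198·(π/4·0.0244²) = 0.0001028 m³/s = 0.370 m³/h.

Q ≈ 0.370 m³/h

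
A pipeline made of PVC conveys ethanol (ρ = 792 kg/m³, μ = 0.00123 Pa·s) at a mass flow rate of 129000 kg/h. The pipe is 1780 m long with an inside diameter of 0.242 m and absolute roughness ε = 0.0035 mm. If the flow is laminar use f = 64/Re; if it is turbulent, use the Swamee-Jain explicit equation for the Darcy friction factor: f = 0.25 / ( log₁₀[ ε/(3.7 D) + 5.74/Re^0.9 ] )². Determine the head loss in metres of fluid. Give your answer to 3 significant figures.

ṁ = 129000 kg/h = 129000/3600 = 35.83 kg/s.
A = πD²/4 = π(0.242)²/4 = 0.046 m²; mean velocity V = ṁ/(ρA) = 35.83/(792 · 0.046) = 0.9837 m/s.
Reynolds number Re = ρVD/μ = 792 · 0.9837 · 0.242 / 0.00123 = 1.533e+05.
Re > 4000 → turbulent. Relative roughness ε/D = 3.5e-06/0.242 = 1.45e-05. Swamee-Jain: f = 0.25/(log₁₀[1.45e-05/3.7 + 5.74/1.533e+05^0.9])² = 0.25/(log₁₀[3.91e-06 + 0.000124])² = 0.25/(-3.894)² = 0.01648.
Darcy-Weisbach: ΔP = f(L/D)(ρV²/2) = 0.01648·(1780/0.242)·(792·0.9837²/2) = 0.01648·7355·383.2 = 4.645e+04 Pa.
Head loss h_f = ΔP/(ρg) = 4.645e+04/(792·9.81) = 5.98 m.

h_f ≈ 5.98 m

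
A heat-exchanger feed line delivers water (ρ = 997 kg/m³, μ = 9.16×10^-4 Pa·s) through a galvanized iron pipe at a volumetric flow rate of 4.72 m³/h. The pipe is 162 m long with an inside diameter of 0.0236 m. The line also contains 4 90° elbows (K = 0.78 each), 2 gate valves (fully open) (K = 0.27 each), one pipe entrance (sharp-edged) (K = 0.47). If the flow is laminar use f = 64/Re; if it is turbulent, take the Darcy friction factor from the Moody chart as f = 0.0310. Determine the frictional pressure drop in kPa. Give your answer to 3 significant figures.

ΔP ≈ 971 kPa

Q = 4.72 m³/h = 4.72/3600 = 0.001311 m³/s.
Cross-sectional area A = πD²/4 = π(0.0236)²/4 = 0.0004374 m²; mean velocity V = Q/A = 0.001311/0.0004374 = 2.997 m/s.
Reynolds number Re = ρVD/μ = 997 · 2.997 · 0.0236 / 0.000916 = 7.699e+04.
Re > 4000 → turbulent; use the Moody-chart value f = 0.0310.
Total minor-loss coefficient ΣK = 4·0.78 + 2·0.27 + 1·0.47 = 4.13.
ΔP = [f·L/D + ΣK]·(ρV²/2) = [0.031·162/0.0236 + 4.13]·(997·2.997²/2) = [212.8 + 4.13]·4478 = 9.715e+05 Pa.
ΔP = 9.715e+05 Pa = 971 kPa.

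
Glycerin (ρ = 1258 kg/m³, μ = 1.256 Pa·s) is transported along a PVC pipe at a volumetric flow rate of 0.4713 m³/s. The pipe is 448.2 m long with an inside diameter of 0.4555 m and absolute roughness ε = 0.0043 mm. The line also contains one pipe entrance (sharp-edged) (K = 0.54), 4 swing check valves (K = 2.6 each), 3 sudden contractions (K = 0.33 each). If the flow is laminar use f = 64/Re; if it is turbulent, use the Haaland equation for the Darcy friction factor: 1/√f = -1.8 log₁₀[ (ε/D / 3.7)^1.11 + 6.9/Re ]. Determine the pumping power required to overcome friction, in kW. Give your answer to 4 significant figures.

Cross-sectional area A = πD²/4 = π(0.4555)²/4 = 0.163 m²; mean velocity V = Q/A = 0.4713/0.163 = 2.892 m/s.
Reynolds number Re = ρVD/μ = 1258 · 2.892 · 0.4555 / 1.26 = 1320.
Re < 2300 → laminar flow, so f = 64/Re = 64/1320 = 0.0485 (the turbulent correlation is not needed).
Total minor-loss coefficient ΣK = 1·0.54 + 4·2.6 + 3·0.33 = 11.9.
ΔP = [f·L/D + ΣK]·(ρV²/2) = [0.0485·448.2/0.4555 + 11.9]·(1258·2.892²/2) = [47.73 + 11.9]·5262 = 3.139e+05 Pa.
Pumping power P = QΔP = 0.4713·3.139e+05 = 147930 W = 147.9 kW.

P ≈ 147.9 kW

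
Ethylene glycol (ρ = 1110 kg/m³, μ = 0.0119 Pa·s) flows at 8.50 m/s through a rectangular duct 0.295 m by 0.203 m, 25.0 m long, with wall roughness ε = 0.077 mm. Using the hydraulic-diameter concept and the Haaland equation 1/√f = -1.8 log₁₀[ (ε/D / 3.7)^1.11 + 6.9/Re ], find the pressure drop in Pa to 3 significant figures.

ΔP ≈ 73900 Pa

Hydraulic diameter D_h = 4A/P = 4·(0.295·0.203)/(2·(0.295+0.203)) = 0.2395/0.996 = 0.2405 m.
Re = ρVD_h/μ = 1110·8.5·0.2405/0.0119 = 1.907e+05.
ε/D_h = 7.7e-05/0.2405 = 0.00032; Haaland gives 1/√f = -1.8 log₁₀[3.09e-05+3.62e-05] = 7.512, so f = 0.01772.
ΔP = f(L/D_h)(ρV²/2) = 0.01772·25/0.2405·4.01e+04 = 7.387e+04 Pa.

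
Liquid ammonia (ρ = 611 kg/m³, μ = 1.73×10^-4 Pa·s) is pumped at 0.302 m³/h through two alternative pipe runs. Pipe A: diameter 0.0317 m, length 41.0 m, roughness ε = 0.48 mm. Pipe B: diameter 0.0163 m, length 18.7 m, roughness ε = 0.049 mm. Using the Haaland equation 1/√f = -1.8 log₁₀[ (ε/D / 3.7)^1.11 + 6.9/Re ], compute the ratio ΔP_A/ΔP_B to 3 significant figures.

Pipe A: V = Q/A = 8.389e-05/0.0007892 = 0.1063 m/s; Re = 1.19e+04; ε/D = 0.0151; Haaland → f = 0.04745; ΔP_A = f(L/D)(ρV²/2) = 211.8 Pa.
Pipe B: V = Q/A = 8.389e-05/0.0002087 = 0.402 m/s; Re = 2.314e+04; ε/D = 0.00301; Haaland → f = 0.03063; ΔP_B = f(L/D)(ρV²/2) = 1735 Pa.
ΔP_A/ΔP_B = 211.8/1735 = 0.122.

ΔP_A/ΔP_B ≈ 0.122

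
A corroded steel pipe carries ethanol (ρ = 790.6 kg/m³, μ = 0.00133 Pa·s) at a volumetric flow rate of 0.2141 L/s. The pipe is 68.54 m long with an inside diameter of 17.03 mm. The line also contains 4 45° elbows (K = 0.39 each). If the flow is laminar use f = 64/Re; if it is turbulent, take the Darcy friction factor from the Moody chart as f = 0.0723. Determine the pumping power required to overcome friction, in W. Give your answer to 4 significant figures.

Q = 0.2141 L/s = 0.2141/1000 = 0.0002141 m³/s.
Cross-sectional area A = πD²/4 = π(0.01703)²/4 = 0.0002278 m²; mean velocity V = Q/A = 0.0002141/0.0002278 = 0.9399 m/s.
Reynolds number Re = ρVD/μ = 790.6 · 0.9399 · 0.01703 / 0.00133 = 9515.
Re > 4000 → turbulent; use the Moody-chart value f = 0.0723.
Total minor-loss coefficient ΣK = 4·0.39 = 1.56.
ΔP = [f·L/D + ΣK]·(ρV²/2) = [0.0723·68.54/0.01703 + 1.56]·(790.6·0.9399²/2) = [291 + 1.56]·349.2 = 1.022e+05 Pa.
Pumping power P = QΔP = 0.0002141·1.022e+05 = 21.874 W = 21.87 W.

P ≈ 21.87 W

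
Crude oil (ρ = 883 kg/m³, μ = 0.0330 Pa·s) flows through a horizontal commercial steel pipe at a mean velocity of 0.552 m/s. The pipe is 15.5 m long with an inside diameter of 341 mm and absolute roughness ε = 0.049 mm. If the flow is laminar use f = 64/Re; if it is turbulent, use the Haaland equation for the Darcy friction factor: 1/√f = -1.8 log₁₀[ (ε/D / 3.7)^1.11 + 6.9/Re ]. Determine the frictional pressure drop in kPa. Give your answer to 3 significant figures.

ΔP ≈ 0.231 kPa

Reynolds number Re = ρVD/μ = 883 · 0.552 · 0.341 / 0.033 = 5037.
Re > 4000 → turbulent. Relative roughness ε/D = 4.9e-05/0.341 = 0.000144. Haaland: 1/√f = -1.8 log₁₀[(0.000144/3.7)^1.11 + 6.9/5037] = -1.8 log₁₀[1.27e-05 + 0.00137] = 5.147, so f = 0.03775.
Darcy-Weisbach: ΔP = f(L/D)(ρV²/2) = 0.03775·(15.5/0.341)·(883·0.552²/2) = 0.03775·45.45·134.5 = 230.8 Pa.
ΔP = 230.8 Pa = 0.231 kPa.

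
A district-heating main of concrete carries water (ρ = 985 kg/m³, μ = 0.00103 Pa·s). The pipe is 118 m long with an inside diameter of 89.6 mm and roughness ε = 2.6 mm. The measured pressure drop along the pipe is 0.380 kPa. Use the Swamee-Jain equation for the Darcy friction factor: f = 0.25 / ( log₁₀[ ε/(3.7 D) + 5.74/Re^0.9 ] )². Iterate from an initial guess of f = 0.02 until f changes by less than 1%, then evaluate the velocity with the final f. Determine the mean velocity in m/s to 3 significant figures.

Rearranging Darcy-Weisbach: V = √(2·ΔP·D/(f·L·ρ)). With ε/D = 0.0026/0.0896 = 0.029, iterate starting from f = 0.02:
  f = 0.02 → V = √(2·380·0.0896/(0.02·118·985)) = 0.1712 m/s; Re = ρVD/μ = 1.467e+04; f → 0.05935
  f = 0.05935 → V = 0.09935 m/s; Re = 8513; f → 0.06116
  f = 0.06116 → V = 0.09788 m/s; Re = 8387; f → 0.06122
Converged (Δf/f < 1%). With the final f = 0.06122: V = √(2·380·0.0896/(0.06122·118·985)) = 0.09783 m/s.

V ≈ 0.0978 m/s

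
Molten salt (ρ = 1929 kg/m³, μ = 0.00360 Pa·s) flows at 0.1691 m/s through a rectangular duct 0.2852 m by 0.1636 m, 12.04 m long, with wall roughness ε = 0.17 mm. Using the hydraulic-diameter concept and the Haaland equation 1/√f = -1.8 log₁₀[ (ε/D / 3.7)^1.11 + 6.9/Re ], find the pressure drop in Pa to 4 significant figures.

ΔP ≈ 44.10 Pa

Hydraulic diameter D_h = 4A/P = 4·(0.2852·0.1636)/(2·(0.2852+0.1636)) = 0.1866/0.8976 = 0.2079 m.
Re = ρVD_h/μ = 1929·0.1691·0.2079/0.0036 = 1.884e+04.
ε/D_h = 0.00017/0.2079 = 0.000818; Haaland gives 1/√f = -1.8 log₁₀[8.75e-05+0.000366] = 6.018, so f = 0.02761.
ΔP = f(L/D_h)(ρV²/2) = 0.02761·12.04/0.2079·27.58 = 44.1 Pa.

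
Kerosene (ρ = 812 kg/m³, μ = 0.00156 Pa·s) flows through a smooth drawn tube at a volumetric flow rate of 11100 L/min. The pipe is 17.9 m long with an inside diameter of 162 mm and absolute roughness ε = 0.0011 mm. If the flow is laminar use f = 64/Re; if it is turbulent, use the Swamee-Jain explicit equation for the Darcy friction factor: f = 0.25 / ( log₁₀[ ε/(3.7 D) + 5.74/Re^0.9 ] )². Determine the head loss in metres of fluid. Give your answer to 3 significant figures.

Q = 11100 L/min = 11100/60000 = 0.185 m³/s.
Cross-sectional area A = πD²/4 = π(0.162)²/4 = 0.02061 m²; mean velocity V = Q/A = 0.185/0.02061 = 8.975 m/s.
Reynolds number Re = ρVD/μ = 812 · 8.975 · 0.162 / 0.00156 = 7.568e+05.
Re > 4000 → turbulent. Relative roughness ε/D = 1.1e-06/0.162 = 6.79e-06. Swamee-Jain: f = 0.25/(log₁₀[6.79e-06/3.7 + 5.74/7.568e+05^0.9])² = 0.25/(log₁₀[1.84e-06 + 2.94e-05])² = 0.25/(-4.506)² = 0.01231.
Darcy-Weisbach: ΔP = f(L/D)(ρV²/2) = 0.01231·(17.9/0.162)·(812·8.975²/2) = 0.01231·110.5·3.271e+04 = 4.45e+04 Pa.
Head loss h_f = ΔP/(ρg) = 4.45e+04/(812·9.81) = 5.59 m.

h_f ≈ 5.59 m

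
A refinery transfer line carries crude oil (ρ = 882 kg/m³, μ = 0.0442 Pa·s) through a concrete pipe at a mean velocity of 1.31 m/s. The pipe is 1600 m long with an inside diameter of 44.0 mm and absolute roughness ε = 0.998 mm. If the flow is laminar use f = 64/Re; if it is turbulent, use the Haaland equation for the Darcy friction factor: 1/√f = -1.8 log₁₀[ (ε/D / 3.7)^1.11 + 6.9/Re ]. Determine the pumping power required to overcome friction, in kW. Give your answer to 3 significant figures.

P ≈ 3.05 kW

Reynolds number Re = ρVD/μ = 882 · 1.31 · 0.044 / 0.0442 = 1150.
Re < 2300 → laminar flow, so f = 64/Re = 64/1150 = 0.05564 (the turbulent correlation is not needed).
Darcy-Weisbach: ΔP = f(L/D)(ρV²/2) = 0.05564·(1600/0.044)·(882·1.31²/2) = 0.05564·3.636e+04·756.8 = 1.531e+06 Pa.
Q = V·A = 1.31·0.001521 = 0.001992 m³/s.
Pumping power P = QΔP = 0.001992·1.531e+06 = 3050 W = 3.05 kW.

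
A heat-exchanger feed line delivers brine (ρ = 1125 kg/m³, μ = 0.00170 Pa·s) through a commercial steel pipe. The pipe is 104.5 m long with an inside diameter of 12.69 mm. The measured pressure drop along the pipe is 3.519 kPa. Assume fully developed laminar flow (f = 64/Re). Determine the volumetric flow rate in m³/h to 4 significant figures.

Q ≈ 0.04539 m³/h

For laminar flow, f = 64/Re with Re = ρVD/μ, so Darcy-Weisbach reduces to ΔP = 32μLV/D². Solving for V: V = ΔP·D²/(32μL) = 3519·(0.01269)²/(32·0.0017·104.5) = 0.09968 m/s.
Check: Re = ρVD/μ = 1125·0.09968·0.01269/0.0017 = 837.1 < 2300, so the laminar assumption holds.
Q = V·A = 0.09968·(π/4·0.01269²) = 1.261e-05 m³/s = 0.04539 m³/h.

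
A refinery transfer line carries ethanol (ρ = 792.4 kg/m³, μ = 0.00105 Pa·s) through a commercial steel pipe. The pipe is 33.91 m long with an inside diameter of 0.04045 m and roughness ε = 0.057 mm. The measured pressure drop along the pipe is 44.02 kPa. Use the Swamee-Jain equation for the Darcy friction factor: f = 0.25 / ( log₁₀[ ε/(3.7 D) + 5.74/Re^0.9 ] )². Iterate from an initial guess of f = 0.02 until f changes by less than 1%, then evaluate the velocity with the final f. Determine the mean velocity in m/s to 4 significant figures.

Rearranging Darcy-Weisbach: V = √(2·ΔP·D/(f·L·ρ)). With ε/D = 5.7e-05/0.04045 = 0.00141, iterate starting from f = 0.02:
  f = 0.02 → V = √(2·4.402e+04·0.04045/(0.02·33.91·792.4)) = 2.574 m/s; Re = ρVD/μ = 7.858e+04; f → 0.02415
  f = 0.02415 → V = 2.343 m/s; Re = 7.151e+04; f → 0.02437
Converged (Δf/f < 1%). With the final f = 0.02437: V = √(2·4.402e+04·0.04045/(0.02437·33.91·792.4)) = 2.332 m/s.

V ≈ 2.332 m/s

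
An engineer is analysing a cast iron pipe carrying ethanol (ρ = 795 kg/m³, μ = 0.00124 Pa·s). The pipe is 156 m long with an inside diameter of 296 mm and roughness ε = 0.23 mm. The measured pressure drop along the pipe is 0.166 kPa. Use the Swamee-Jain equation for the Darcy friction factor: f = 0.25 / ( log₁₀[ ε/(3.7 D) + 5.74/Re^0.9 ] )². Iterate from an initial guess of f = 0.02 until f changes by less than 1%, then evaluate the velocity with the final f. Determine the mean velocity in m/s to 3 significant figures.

V ≈ 0.178 m/s

Rearranging Darcy-Weisbach: V = √(2·ΔP·D/(f·L·ρ)). With ε/D = 0.00023/0.296 = 0.000777, iterate starting from f = 0.02:
  f = 0.02 → V = √(2·166·0.296/(0.02·156·795)) = 0.199 m/s; Re = ρVD/μ = 3.777e+04; f → 0.02457
  f = 0.02457 → V = 0.1796 m/s; Re = 3.408e+04; f → 0.025
  f = 0.025 → V = 0.178 m/s; Re = 3.379e+04; f → 0.02504
Converged (Δf/f < 1%). With the final f = 0.02504: V = √(2·166·0.296/(0.02504·156·795)) = 0.1779 m/s.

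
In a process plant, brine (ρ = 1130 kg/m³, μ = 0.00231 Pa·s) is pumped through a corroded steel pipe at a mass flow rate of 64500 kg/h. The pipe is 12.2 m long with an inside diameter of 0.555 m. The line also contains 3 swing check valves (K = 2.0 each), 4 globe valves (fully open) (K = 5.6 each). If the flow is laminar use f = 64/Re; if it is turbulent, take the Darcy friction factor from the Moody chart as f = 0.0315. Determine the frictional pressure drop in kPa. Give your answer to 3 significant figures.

ΔP ≈ 0.0706 kPa

ṁ = 64500 kg/h = 64500/3600 = 17.92 kg/s.
A = πD²/4 = π(0.555)²/4 = 0.2419 m²; mean velocity V = ṁ/(ρA) = 17.92/(1130 · 0.2419) = 0.06554 m/s.
Reynolds number Re = ρVD/μ = 1130 · 0.06554 · 0.555 / 0.00231 = 1.779e+04.
Re > 4000 → turbulent; use the Moody-chart value f = 0.0315.
Total minor-loss coefficient ΣK = 3·2 + 4·5.6 = 28.4.
ΔP = [f·L/D + ΣK]·(ρV²/2) = [0.0315·12.2/0.555 + 28.4]·(1130·0.06554²/2) = [0.6924 + 28.4]·2.427 = 70.6 Pa.
ΔP = 70.6 Pa = 0.0706 kPa.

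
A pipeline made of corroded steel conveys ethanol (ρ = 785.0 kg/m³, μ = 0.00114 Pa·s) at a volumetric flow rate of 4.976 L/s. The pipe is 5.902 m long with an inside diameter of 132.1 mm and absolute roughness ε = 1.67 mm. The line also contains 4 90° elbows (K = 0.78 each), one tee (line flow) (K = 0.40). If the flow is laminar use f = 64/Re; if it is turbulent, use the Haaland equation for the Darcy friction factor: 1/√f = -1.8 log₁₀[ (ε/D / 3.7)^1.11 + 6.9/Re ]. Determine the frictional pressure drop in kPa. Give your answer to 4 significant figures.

Q = 4.976 L/s = 4.976/1000 = 0.004976 m³/s.
Cross-sectional area A = πD²/4 = π(0.1321)²/4 = 0.01371 m²; mean velocity V = Q/A = 0.004976/0.01371 = 0.3631 m/s.
Reynolds number Re = ρVD/μ = 785 · 0.3631 · 0.1321 / 0.00114 = 3.303e+04.
Re > 4000 → turbulent. Relative roughness ε/D = 0.00167/0.1321 = 0.0126. Haaland: 1/√f = -1.8 log₁₀[(0.0126/3.7)^1.11 + 6.9/3.303e+04] = -1.8 log₁₀[0.00183 + 0.000209] = 4.843, so f = 0.04263.
Total minor-loss coefficient ΣK = 4·0.78 + 1·0.4 = 3.52.
ΔP = [f·L/D + ΣK]·(ρV²/2) = [0.04263·5.902/0.1321 + 3.52]·(785·0.3631²/2) = [1.905 + 3.52]·51.74 = 280.7 Pa.
ΔP = 280.7 Pa = 0.2807 kPa.

ΔP ≈ 0.2807 kPa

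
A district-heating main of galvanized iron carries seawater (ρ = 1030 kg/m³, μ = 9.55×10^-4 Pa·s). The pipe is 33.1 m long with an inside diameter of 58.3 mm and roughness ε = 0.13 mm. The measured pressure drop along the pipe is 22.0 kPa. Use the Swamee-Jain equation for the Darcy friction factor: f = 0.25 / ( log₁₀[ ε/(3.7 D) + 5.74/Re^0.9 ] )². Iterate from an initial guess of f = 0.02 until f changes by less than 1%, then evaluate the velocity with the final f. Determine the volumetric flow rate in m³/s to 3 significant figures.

Rearranging Darcy-Weisbach: V = √(2·ΔP·D/(f·L·ρ)). With ε/D = 0.00013/0.0583 = 0.00223, iterate starting from f = 0.02:
  f = 0.02 → V = √(2·2.2e+04·0.0583/(0.02·33.1·1030)) = 1.94 m/s; Re = ρVD/μ = 1.22e+05; f → 0.02564
  f = 0.02564 → V = 1.713 m/s; Re = 1.077e+05; f → 0.02581
Converged (Δf/f < 1%). With the final f = 0.02581: V = √(2·2.2e+04·0.0583/(0.02581·33.1·1030)) = 1.707 m/s.
Q = V·A = 1.707·(π/4·0.0583²) = 0.004558 m³/s = 0.00456 m³/s.

Q ≈ 0.00456 m³/s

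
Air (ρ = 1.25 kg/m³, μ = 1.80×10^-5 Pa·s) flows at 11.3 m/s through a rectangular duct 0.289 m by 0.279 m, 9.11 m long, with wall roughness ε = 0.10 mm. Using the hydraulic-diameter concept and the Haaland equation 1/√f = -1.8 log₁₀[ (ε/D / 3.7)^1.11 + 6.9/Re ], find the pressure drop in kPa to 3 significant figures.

Hydraulic diameter D_h = 4A/P = 4·(0.289·0.279)/(2·(0.289+0.279)) = 0.3225/1.136 = 0.2839 m.
Re = ρVD_h/μ = 1.25·11.3·0.2839/1.8e-05 = 2.228e+05.
ε/D_h = 0.0001/0.2839 = 0.000352; Haaland gives 1/√f = -1.8 log₁₀[3.44e-05+3.1e-05] = 7.533, so f = 0.01762.
ΔP = f(L/D_h)(ρV²/2) = 0.01762·9.11/0.2839·79.81 = 45.13 Pa.
ΔP = 0.0451 kPa.

ΔP ≈ 0.0451 kPa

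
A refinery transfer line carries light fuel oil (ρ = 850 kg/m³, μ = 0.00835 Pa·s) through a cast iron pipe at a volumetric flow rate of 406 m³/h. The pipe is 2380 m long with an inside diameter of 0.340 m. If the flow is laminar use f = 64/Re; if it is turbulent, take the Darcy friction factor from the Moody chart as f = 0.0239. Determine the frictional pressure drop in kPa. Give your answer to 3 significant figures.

Q = 406 m³/h = 406/3600 = 0.1128 m³/s.
Cross-sectional area A = πD²/4 = π(0.34)²/4 = 0.09079 m²; mean velocity V = Q/A = 0.1128/0.09079 = 1.242 m/s.
Reynolds number Re = ρVD/μ = 850 · 1.242 · 0.34 / 0.00835 = 4.299e+04.
Re > 4000 → turbulent; use the Moody-chart value f = 0.0239.
Darcy-Weisbach: ΔP = f(L/D)(ρV²/2) = 0.0239·(2380/0.34)·(850·1.242²/2) = 0.0239·7000·655.8 = 1.097e+05 Pa.
ΔP = 1.097e+05 Pa = 110 kPa.

ΔP ≈ 110 kPa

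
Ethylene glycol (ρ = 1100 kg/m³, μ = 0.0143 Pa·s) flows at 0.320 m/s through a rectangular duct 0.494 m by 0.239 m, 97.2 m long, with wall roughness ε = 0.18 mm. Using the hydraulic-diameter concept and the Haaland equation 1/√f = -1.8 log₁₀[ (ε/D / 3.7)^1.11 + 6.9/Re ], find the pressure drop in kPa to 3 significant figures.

ΔP ≈ 0.570 kPa

Hydraulic diameter D_h = 4A/P = 4·(0.494·0.239)/(2·(0.494+0.239)) = 0.4723/1.466 = 0.3221 m.
Re = ρVD_h/μ = 1100·0.32·0.3221/0.0143 = 7930.
ε/D_h = 0.00018/0.3221 = 0.000559; Haaland gives 1/√f = -1.8 log₁₀[5.74e-05+0.00087] = 5.459, so f = 0.03356.
ΔP = f(L/D_h)(ρV²/2) = 0.03356·97.2/0.3221·56.32 = 570.3 Pa.
ΔP = 0.570 kPa.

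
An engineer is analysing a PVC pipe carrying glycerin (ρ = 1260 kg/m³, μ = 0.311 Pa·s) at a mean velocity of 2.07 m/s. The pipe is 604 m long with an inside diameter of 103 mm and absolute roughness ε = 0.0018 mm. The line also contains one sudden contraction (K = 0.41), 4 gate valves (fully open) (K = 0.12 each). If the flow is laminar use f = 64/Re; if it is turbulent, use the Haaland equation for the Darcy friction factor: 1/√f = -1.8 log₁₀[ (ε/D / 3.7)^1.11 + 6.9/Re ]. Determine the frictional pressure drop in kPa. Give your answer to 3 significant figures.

ΔP ≈ 1180 kPa

Reynolds number Re = ρVD/μ = 1260 · 2.07 · 0.103 / 0.311 = 863.8.
Re < 2300 → laminar flow, so f = 64/Re = 64/863.8 = 0.07409 (the turbulent correlation is not needed).
Total minor-loss coefficient ΣK = 1·0.41 + 4·0.12 = 0.89.
ΔP = [f·L/D + ΣK]·(ρV²/2) = [0.07409·604/0.103 + 0.89]·(1260·2.07²/2) = [434.5 + 0.89]·2699 = 1.175e+06 Pa.
ΔP = 1.175e+06 Pa = 1180 kPa.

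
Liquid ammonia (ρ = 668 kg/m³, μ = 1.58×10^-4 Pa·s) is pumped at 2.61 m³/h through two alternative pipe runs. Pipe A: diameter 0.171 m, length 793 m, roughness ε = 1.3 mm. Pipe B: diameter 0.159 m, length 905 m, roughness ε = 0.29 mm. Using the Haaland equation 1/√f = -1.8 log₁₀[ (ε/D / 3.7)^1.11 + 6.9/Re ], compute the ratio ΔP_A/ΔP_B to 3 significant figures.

Pipe A: V = Q/A = 0.000725/0.02297 = 0.03157 m/s; Re = 2.282e+04; ε/D = 0.0076; Haaland → f = 0.03742; ΔP_A = f(L/D)(ρV²/2) = 57.76 Pa.
Pipe B: V = Q/A = 0.000725/0.01986 = 0.03651 m/s; Re = 2.455e+04; ε/D = 0.00182; Haaland → f = 0.02824; ΔP_B = f(L/D)(ρV²/2) = 71.58 Pa.
ΔP_A/ΔP_B = 57.76/71.58 = 0.807.

ΔP_A/ΔP_B ≈ 0.807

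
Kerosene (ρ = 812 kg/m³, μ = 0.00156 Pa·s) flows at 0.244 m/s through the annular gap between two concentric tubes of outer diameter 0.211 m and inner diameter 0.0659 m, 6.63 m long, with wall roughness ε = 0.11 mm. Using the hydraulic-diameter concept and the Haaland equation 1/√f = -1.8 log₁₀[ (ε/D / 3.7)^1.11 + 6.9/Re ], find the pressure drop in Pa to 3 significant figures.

ΔP ≈ 30.5 Pa

Hydraulic diameter D_h = 4A/P = D_o - D_i = 0.211 - 0.0659 = 0.1451 m.
Re = ρVD_h/μ = 812·0.244·0.1451/0.00156 = 1.843e+04.
ε/D_h = 0.00011/0.1451 = 0.000758; Haaland gives 1/√f = -1.8 log₁₀[8.05e-05+0.000374] = 6.016, so f = 0.02763.
ΔP = f(L/D_h)(ρV²/2) = 0.02763·6.63/0.1451·24.17 = 30.52 Pa.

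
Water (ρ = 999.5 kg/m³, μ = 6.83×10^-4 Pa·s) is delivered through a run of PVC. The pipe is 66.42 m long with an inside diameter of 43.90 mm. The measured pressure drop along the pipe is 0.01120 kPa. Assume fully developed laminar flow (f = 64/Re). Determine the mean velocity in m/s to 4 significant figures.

For laminar flow, f = 64/Re with Re = ρVD/μ, so Darcy-Weisbach reduces to ΔP = 32μLV/D². Solving for V: V = ΔP·D²/(32μL) = 11.2·(0.0439)²/(32·0.000683·66.42) = 0.01487 m/s.
Check: Re = ρVD/μ = 999.5·0.01487·0.0439/0.000683 = 955.2 < 2300, so the laminar assumption holds.

V ≈ 0.01487 m/s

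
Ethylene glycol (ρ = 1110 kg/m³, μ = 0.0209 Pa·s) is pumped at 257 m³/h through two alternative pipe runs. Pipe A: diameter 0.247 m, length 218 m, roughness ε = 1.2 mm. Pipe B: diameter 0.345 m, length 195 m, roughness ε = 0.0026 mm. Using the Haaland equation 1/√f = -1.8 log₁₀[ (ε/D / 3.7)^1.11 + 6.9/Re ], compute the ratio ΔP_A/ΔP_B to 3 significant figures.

ΔP_A/ΔP_B ≈ 7.19

Pipe A: V = Q/A = 0.07139/0.04792 = 1.49 m/s; Re = 1.954e+04; ε/D = 0.00486; Haaland → f = 0.03415; ΔP_A = f(L/D)(ρV²/2) = 3.713e+04 Pa.
Pipe B: V = Q/A = 0.07139/0.09348 = 0.7637 m/s; Re = 1.399e+04; ε/D = 7.54e-06; Haaland → f = 0.02823; ΔP_B = f(L/D)(ρV²/2) = 5164 Pa.
ΔP_A/ΔP_B = 3.713e+04/5164 = 7.19.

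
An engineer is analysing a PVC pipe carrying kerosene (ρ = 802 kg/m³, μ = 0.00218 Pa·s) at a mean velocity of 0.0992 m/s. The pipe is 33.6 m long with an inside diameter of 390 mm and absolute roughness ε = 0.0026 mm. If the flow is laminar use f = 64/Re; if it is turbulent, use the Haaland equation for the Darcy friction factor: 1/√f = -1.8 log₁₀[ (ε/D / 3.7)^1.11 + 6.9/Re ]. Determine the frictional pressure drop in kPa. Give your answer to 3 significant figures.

Reynolds number Re = ρVD/μ = 802 · 0.0992 · 0.39 / 0.00218 = 1.423e+04.
Re > 4000 → turbulent. Relative roughness ε/D = 2.6e-06/0.39 = 6.67e-06. Haaland: 1/√f = -1.8 log₁₀[(6.67e-06/3.7)^1.11 + 6.9/1.423e+04] = -1.8 log₁₀[4.21e-07 + 0.000485] = 5.965, so f = 0.0281.
Darcy-Weisbach: ΔP = f(L/D)(ρV²/2) = 0.0281·(33.6/0.39)·(802·0.0992²/2) = 0.0281·86.15·3.946 = 9.554 Pa.
ΔP = 9.554 Pa = 0.00955 kPa.

ΔP ≈ 0.00955 kPa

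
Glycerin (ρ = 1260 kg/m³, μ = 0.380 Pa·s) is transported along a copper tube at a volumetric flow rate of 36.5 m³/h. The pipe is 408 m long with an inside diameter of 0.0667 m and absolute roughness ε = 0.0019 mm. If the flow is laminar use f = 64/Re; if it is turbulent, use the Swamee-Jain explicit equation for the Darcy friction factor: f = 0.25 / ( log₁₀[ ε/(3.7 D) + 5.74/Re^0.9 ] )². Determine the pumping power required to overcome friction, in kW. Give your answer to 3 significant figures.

P ≈ 32.8 kW

Q = 36.5 m³/h = 36.5/3600 = 0.01014 m³/s.
Cross-sectional area A = πD²/4 = π(0.0667)²/4 = 0.003494 m²; mean velocity V = Q/A = 0.01014/0.003494 = 2.902 m/s.
Reynolds number Re = ρVD/μ = 1260 · 2.902 · 0.0667 / 0.38 = 641.7.
Re < 2300 → laminar flow, so f = 64/Re = 64/641.7 = 0.09973 (the turbulent correlation is not needed).
Darcy-Weisbach: ΔP = f(L/D)(ρV²/2) = 0.09973·(408/0.0667)·(1260·2.902²/2) = 0.09973·6117·5304 = 3.236e+06 Pa.
Pumping power P = QΔP = 0.01014·3.236e+06 = 32810 W = 32.8 kW.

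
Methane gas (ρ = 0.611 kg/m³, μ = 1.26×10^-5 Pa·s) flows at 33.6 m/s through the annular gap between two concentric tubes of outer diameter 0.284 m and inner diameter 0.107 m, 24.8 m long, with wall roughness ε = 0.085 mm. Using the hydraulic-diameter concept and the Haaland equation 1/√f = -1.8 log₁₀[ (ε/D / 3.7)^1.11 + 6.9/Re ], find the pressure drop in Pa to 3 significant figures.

Hydraulic diameter D_h = 4A/P = D_o - D_i = 0.284 - 0.107 = 0.177 m.
Re = ρVD_h/μ = 0.611·33.6·0.177/1.26e-05 = 2.884e+05.
ε/D_h = 8.5e-05/0.177 = 0.00048; Haaland gives 1/√f = -1.8 log₁₀[4.85e-05+2.39e-05] = 7.452, so f = 0.01801.
ΔP = f(L/D_h)(ρV²/2) = 0.01801·24.8/0.177·344.9 = 870.2 Pa.

ΔP ≈ 870 Pa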